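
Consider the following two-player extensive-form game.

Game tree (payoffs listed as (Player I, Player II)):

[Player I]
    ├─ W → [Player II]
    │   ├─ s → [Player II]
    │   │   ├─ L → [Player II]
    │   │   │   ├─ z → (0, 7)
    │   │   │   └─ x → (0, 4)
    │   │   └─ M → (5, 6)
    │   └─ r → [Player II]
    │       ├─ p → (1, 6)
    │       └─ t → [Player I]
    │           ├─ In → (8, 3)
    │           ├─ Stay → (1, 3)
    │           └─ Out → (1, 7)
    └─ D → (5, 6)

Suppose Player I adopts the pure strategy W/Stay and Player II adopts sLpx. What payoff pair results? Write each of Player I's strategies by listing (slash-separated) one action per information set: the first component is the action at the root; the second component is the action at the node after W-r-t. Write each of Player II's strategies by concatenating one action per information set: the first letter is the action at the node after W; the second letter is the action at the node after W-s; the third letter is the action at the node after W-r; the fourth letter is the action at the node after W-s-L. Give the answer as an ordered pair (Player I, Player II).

(0, 4)

Trace the play path from the root:
  Player I plays W
  Player II plays s at [W]
  Player II plays L at [W-s]
  Player II plays x at [W-s-L]
→ terminal payoff (0, 4).
(Player I's choice at the node after W-r-t is never reached on this path, so it doesn't affect the outcome.)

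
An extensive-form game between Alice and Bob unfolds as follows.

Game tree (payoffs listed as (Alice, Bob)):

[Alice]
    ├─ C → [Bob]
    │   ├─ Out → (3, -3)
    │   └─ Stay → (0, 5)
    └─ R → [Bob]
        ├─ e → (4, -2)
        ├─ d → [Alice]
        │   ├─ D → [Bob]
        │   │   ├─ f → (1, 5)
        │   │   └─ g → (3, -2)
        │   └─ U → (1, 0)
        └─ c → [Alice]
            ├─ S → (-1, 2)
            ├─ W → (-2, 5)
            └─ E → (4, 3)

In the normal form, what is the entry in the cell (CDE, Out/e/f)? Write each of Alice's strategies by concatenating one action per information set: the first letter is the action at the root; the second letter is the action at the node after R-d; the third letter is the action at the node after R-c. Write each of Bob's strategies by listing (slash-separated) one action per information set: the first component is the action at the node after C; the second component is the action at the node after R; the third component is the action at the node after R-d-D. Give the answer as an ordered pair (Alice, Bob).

(3, -3)

Trace the play path from the root:
  Alice plays C
  Bob plays Out at [C]
→ terminal payoff (3, -3).
(Alice's choice at the node after R-d is never reached on this path, so it doesn't affect the outcome.)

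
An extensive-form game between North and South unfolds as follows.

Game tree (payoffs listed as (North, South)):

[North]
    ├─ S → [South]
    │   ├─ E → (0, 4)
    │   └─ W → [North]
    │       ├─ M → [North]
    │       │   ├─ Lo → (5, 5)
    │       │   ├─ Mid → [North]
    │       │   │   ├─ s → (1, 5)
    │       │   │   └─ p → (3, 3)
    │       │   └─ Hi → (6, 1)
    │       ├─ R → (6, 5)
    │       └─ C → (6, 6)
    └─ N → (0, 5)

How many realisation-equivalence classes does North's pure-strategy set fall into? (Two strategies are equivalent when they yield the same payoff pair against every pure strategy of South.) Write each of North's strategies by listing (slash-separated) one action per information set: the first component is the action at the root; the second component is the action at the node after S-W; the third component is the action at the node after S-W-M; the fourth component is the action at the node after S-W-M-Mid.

7

North has 36 pure strategies: S/M/Lo/s, S/M/Lo/p, S/M/Mid/s, S/M/Mid/p, S/M/Hi/s, S/M/Hi/p, S/R/Lo/s, S/R/Lo/p, S/R/Mid/s, S/R/Mid/p, S/R/Hi/s, S/R/Hi/p, S/C/Lo/s, S/C/Lo/p, S/C/Mid/s, S/C/Mid/p, S/C/Hi/s, S/C/Hi/p, N/M/Lo/s, N/M/Lo/p, N/M/Mid/s, N/M/Mid/p, N/M/Hi/s, N/M/Hi/p, N/R/Lo/s, N/R/Lo/p, N/R/Mid/s, N/R/Mid/p, N/R/Hi/s, N/R/Hi/p, N/C/Lo/s, N/C/Lo/p, N/C/Mid/s, N/C/Mid/p, N/C/Hi/s, N/C/Hi/p. Columns: E, W.
{S/M/Lo/s, S/M/Lo/p} → row (0,4) (5,5)
{S/M/Mid/s} → row (0,4) (1,5)
{S/M/Mid/p} → row (0,4) (3,3)
{S/M/Hi/s, S/M/Hi/p} → row (0,4) (6,1)
{S/R/Lo/s, S/R/Lo/p, S/R/Mid/s, S/R/Mid/p, S/R/Hi/s, S/R/Hi/p} → row (0,4) (6,5)
{S/C/Lo/s, S/C/Lo/p, S/C/Mid/s, S/C/Mid/p, S/C/Hi/s, S/C/Hi/p} → row (0,4) (6,6)
{N/M/Lo/s, N/M/Lo/p, N/M/Mid/s, N/M/Mid/p, N/M/Hi/s, N/M/Hi/p, N/R/Lo/s, N/R/Lo/p, N/R/Mid/s, N/R/Mid/p, N/R/Hi/s, N/R/Hi/p, N/C/Lo/s, N/C/Lo/p, N/C/Mid/s, N/C/Mid/p, N/C/Hi/s, N/C/Hi/p} → row (0,5) (0,5)
That's 7 distinct rows out of 36 strategies.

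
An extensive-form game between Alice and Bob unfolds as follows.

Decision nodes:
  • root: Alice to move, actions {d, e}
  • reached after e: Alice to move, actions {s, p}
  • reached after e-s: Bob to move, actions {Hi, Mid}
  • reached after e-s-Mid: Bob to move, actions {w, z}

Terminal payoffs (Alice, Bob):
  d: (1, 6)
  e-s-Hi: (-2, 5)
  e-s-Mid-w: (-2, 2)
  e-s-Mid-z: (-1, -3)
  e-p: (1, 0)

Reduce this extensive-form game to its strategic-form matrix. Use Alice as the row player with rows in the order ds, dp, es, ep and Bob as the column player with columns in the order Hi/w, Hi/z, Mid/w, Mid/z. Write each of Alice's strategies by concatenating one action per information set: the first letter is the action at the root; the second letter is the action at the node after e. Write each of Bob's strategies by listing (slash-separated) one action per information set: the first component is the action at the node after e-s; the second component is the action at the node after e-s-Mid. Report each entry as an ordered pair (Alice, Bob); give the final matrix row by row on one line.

Row ds: Hi/w→(1,6), Hi/z→(1,6), Mid/w→(1,6), Mid/z→(1,6)
Row dp: Hi/w→(1,6), Hi/z→(1,6), Mid/w→(1,6), Mid/z→(1,6)
Row es: Hi/w→(-2,5), Hi/z→(-2,5), Mid/w→(-2,2), Mid/z→(-1,-3)
Row ep: Hi/w→(1,0), Hi/z→(1,0), Mid/w→(1,0), Mid/z→(1,0)

ds: (1,6) (1,6) (1,6) (1,6) | dp: (1,6) (1,6) (1,6) (1,6) | es: (-2,5) (-2,5) (-2,2) (-1,-3) | ep: (1,0) (1,0) (1,0) (1,0)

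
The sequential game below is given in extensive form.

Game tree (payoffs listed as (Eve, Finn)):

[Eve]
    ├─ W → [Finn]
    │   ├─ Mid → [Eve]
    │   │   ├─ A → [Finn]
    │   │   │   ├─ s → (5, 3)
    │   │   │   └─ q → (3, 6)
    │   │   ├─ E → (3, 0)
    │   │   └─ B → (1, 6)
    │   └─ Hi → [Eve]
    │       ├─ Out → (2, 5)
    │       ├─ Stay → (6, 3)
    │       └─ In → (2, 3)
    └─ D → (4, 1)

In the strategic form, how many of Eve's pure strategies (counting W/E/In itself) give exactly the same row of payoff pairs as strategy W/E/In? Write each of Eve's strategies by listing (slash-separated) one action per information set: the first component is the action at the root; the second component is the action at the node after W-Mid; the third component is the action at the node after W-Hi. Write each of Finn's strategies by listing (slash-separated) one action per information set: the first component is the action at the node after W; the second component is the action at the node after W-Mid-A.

1

Row for W/E/In (columns Mid/s, Mid/q, Hi/s, Hi/q): (3,0) (3,0) (2,3) (2,3).
Every one of Eve's information sets is on the play path for some reply by Finn when Eve follows W/E/In.
Changing the action at any of them therefore changes at least one column, so only W/E/In itself gives this row.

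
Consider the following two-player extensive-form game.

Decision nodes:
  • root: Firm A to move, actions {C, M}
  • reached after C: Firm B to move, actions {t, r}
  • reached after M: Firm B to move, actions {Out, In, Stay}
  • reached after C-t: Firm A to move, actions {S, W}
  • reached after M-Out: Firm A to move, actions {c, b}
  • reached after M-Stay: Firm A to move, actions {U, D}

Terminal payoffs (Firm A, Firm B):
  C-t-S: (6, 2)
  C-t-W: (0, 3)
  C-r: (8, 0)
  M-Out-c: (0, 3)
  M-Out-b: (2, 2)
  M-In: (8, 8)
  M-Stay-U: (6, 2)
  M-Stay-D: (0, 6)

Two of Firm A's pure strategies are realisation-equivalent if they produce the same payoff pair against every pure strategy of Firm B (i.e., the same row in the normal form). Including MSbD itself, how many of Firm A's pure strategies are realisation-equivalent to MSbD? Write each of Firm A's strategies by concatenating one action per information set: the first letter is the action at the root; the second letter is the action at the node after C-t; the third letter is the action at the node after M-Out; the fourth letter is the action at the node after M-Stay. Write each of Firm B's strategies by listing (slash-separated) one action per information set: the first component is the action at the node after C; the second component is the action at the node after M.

2

Row for MSbD (columns t/Out, t/In, t/Stay, r/Out, r/In, r/Stay): (2,2) (8,8) (0,6) (2,2) (8,8) (0,6).
Under MSbD, Firm A's choice at the node after C-t can never be reached regardless of what Firm B does, so varying those choices leaves every outcome unchanged.
Holding the reachable choices fixed and varying the unreachable one freely already gives 2 equivalent strategies.
No other strategy reproduces this row, so those 2 are the full class: MSbD, MWbD.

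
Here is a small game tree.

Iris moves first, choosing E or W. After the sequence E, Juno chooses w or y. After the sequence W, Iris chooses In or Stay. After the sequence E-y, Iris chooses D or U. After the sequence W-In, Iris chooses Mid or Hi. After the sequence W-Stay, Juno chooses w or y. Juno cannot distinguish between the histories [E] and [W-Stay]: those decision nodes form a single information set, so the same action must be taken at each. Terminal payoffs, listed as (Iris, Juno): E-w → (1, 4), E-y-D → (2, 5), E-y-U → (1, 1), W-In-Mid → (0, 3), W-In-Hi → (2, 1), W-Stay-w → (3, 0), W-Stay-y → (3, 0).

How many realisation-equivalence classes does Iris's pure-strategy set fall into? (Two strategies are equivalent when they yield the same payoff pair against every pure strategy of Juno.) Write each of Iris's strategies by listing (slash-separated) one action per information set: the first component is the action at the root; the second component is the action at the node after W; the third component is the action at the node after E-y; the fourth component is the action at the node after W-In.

5

Iris has 16 pure strategies: E/In/D/Mid, E/In/D/Hi, E/In/U/Mid, E/In/U/Hi, E/Stay/D/Mid, E/Stay/D/Hi, E/Stay/U/Mid, E/Stay/U/Hi, W/In/D/Mid, W/In/D/Hi, W/In/U/Mid, W/In/U/Hi, W/Stay/D/Mid, W/Stay/D/Hi, W/Stay/U/Mid, W/Stay/U/Hi. Columns: w, y.
{E/In/D/Mid, E/In/D/Hi, E/Stay/D/Mid, E/Stay/D/Hi} → row (1,4) (2,5)
{E/In/U/Mid, E/In/U/Hi, E/Stay/U/Mid, E/Stay/U/Hi} → row (1,4) (1,1)
{W/In/D/Mid, W/In/U/Mid} → row (0,3) (0,3)
{W/In/D/Hi, W/In/U/Hi} → row (2,1) (2,1)
{W/Stay/D/Mid, W/Stay/D/Hi, W/Stay/U/Mid, W/Stay/U/Hi} → row (3,0) (3,0)
That's 5 distinct rows out of 16 strategies.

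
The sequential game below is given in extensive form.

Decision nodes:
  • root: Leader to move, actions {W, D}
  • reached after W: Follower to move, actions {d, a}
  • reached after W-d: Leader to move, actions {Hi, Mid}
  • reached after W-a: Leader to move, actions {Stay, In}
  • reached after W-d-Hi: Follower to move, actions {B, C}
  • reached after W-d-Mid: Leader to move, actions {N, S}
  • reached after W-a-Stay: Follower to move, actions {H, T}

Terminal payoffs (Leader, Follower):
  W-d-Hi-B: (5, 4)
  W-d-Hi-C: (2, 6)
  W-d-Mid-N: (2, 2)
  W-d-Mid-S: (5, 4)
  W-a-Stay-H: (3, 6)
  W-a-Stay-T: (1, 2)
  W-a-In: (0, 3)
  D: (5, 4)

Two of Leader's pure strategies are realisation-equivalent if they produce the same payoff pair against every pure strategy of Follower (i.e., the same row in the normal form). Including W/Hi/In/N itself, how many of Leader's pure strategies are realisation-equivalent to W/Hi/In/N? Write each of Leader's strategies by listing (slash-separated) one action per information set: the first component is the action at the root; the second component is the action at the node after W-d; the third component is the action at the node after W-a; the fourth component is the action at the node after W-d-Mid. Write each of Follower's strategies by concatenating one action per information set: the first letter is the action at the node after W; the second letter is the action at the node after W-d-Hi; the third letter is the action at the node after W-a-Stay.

2

Row for W/Hi/In/N (columns dBH, dBT, dCH, dCT, aBH, aBT, aCH, aCT): (5,4) (5,4) (2,6) (2,6) (0,3) (0,3) (0,3) (0,3).
Under W/Hi/In/N, Leader's choice at the node after W-d-Mid can never be reached regardless of what Follower does, so varying those choices leaves every outcome unchanged.
Holding the reachable choices fixed and varying the unreachable one freely already gives 2 equivalent strategies.
No other strategy reproduces this row, so those 2 are the full class: W/Hi/In/N, W/Hi/In/S.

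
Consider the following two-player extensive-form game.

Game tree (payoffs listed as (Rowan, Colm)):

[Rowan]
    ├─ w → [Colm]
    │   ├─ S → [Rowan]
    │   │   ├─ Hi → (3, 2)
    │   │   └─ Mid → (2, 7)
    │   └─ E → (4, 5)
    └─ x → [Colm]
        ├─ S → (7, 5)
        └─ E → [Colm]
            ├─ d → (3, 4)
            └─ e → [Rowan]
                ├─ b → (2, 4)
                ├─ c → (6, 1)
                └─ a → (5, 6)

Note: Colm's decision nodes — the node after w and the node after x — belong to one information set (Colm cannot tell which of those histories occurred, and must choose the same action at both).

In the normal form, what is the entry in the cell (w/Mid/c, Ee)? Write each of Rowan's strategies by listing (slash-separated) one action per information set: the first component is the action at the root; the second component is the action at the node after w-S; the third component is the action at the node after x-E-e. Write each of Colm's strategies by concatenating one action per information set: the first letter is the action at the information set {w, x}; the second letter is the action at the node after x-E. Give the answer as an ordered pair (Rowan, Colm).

Trace the play path from the root:
  Rowan plays w
  Colm plays E at [w]
→ terminal payoff (4, 5).
(Rowan's choice at the node after w-S is never reached on this path, so it doesn't affect the outcome.)

(4, 5)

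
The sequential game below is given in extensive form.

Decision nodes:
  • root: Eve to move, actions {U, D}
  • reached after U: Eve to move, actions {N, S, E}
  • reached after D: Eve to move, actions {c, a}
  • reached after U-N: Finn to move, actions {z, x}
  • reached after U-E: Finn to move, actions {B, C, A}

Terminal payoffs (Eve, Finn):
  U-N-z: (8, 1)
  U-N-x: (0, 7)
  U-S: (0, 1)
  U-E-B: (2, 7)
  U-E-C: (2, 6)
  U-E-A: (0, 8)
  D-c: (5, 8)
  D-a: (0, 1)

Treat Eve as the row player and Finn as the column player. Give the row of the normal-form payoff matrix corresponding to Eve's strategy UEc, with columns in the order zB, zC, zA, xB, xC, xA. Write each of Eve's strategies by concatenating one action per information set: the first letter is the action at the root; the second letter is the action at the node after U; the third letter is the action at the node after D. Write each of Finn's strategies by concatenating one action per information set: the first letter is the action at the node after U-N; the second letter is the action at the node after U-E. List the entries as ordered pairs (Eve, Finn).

(2,7) (2,6) (0,8) (2,7) (2,6) (0,8)

vs zB: Eve plays U → Eve plays E at [U] → Finn plays B at [U-E] → (2, 7)
vs zC: Eve plays U → Eve plays E at [U] → Finn plays C at [U-E] → (2, 6)
vs zA: Eve plays U → Eve plays E at [U] → Finn plays A at [U-E] → (0, 8)
vs xB: Eve plays U → Eve plays E at [U] → Finn plays B at [U-E] → (2, 7)
vs xC: Eve plays U → Eve plays E at [U] → Finn plays C at [U-E] → (2, 6)
vs xA: Eve plays U → Eve plays E at [U] → Finn plays A at [U-E] → (0, 8)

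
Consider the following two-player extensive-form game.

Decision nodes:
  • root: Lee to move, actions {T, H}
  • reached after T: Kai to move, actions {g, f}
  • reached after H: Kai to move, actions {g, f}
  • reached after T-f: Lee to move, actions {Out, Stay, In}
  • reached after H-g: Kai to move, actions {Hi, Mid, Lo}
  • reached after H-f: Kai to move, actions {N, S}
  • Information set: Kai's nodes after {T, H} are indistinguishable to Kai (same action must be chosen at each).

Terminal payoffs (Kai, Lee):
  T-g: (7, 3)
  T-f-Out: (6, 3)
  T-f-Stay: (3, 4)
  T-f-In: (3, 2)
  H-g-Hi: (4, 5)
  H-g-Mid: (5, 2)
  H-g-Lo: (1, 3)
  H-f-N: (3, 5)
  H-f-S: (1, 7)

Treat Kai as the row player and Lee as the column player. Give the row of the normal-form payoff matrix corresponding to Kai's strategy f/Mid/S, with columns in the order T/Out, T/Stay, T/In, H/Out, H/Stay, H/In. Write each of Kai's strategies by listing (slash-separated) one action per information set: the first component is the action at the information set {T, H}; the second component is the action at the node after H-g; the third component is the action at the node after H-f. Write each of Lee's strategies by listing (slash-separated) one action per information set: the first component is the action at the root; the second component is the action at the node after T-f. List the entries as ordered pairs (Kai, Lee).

(6,3) (3,4) (3,2) (1,7) (1,7) (1,7)

vs T/Out: Lee plays T → Kai plays f at [T] → Lee plays Out at [T-f] → (6, 3)
vs T/Stay: Lee plays T → Kai plays f at [T] → Lee plays Stay at [T-f] → (3, 4)
vs T/In: Lee plays T → Kai plays f at [T] → Lee plays In at [T-f] → (3, 2)
vs H/Out: Lee plays H → Kai plays f at [H] → Kai plays S at [H-f] → (1, 7)
vs H/Stay: Lee plays H → Kai plays f at [H] → Kai plays S at [H-f] → (1, 7)
vs H/In: Lee plays H → Kai plays f at [H] → Kai plays S at [H-f] → (1, 7)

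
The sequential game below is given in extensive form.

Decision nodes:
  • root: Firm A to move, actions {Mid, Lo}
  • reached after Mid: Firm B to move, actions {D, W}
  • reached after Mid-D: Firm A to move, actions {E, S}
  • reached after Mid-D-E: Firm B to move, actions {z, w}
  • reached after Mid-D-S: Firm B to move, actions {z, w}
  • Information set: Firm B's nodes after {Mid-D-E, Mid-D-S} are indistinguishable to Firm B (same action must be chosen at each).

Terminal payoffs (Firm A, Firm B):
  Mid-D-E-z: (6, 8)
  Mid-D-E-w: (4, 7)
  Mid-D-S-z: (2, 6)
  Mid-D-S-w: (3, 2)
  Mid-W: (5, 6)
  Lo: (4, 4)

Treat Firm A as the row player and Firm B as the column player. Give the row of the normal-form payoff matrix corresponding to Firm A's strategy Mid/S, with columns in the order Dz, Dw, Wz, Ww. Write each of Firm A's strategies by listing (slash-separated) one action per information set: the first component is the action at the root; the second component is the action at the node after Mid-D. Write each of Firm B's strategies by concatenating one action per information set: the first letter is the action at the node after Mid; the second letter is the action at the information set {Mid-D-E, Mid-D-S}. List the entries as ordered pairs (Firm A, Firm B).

(2,6) (3,2) (5,6) (5,6)

vs Dz: Firm A plays Mid → Firm B plays D at [Mid] → Firm A plays S at [Mid-D] → Firm B plays z at [Mid-D-S] → (2, 6)
vs Dw: Firm A plays Mid → Firm B plays D at [Mid] → Firm A plays S at [Mid-D] → Firm B plays w at [Mid-D-S] → (3, 2)
vs Wz: Firm A plays Mid → Firm B plays W at [Mid] → (5, 6)
vs Ww: Firm A plays Mid → Firm B plays W at [Mid] → (5, 6)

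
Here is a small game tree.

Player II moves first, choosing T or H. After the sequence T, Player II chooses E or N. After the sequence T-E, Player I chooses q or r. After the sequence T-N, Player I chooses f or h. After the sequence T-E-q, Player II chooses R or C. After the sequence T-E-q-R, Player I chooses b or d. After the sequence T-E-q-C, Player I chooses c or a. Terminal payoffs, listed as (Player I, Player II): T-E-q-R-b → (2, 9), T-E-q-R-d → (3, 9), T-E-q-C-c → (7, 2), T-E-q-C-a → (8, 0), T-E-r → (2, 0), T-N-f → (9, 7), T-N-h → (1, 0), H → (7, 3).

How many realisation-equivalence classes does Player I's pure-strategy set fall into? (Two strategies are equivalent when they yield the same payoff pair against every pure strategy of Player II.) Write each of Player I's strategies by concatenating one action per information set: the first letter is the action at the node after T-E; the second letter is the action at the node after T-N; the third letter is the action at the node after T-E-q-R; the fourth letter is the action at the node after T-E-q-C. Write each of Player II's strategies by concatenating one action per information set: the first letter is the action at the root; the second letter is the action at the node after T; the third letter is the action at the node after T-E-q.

Player I has 16 pure strategies: qfbc, qfba, qfdc, qfda, qhbc, qhba, qhdc, qhda, rfbc, rfba, rfdc, rfda, rhbc, rhba, rhdc, rhda. Columns: TER, TEC, TNR, TNC, HER, HEC, HNR, HNC.
{qfbc} → row (2,9) (7,2) (9,7) (9,7) (7,3) (7,3) (7,3) (7,3)
{qfba} → row (2,9) (8,0) (9,7) (9,7) (7,3) (7,3) (7,3) (7,3)
{qfdc} → row (3,9) (7,2) (9,7) (9,7) (7,3) (7,3) (7,3) (7,3)
{qfda} → row (3,9) (8,0) (9,7) (9,7) (7,3) (7,3) (7,3) (7,3)
{qhbc} → row (2,9) (7,2) (1,0) (1,0) (7,3) (7,3) (7,3) (7,3)
{qhba} → row (2,9) (8,0) (1,0) (1,0) (7,3) (7,3) (7,3) (7,3)
{qhdc} → row (3,9) (7,2) (1,0) (1,0) (7,3) (7,3) (7,3) (7,3)
{qhda} → row (3,9) (8,0) (1,0) (1,0) (7,3) (7,3) (7,3) (7,3)
{rfbc, rfba, rfdc, rfda} → row (2,0) (2,0) (9,7) (9,7) (7,3) (7,3) (7,3) (7,3)
{rhbc, rhba, rhdc, rhda} → row (2,0) (2,0) (1,0) (1,0) (7,3) (7,3) (7,3) (7,3)
That's 10 distinct rows out of 16 strategies.

10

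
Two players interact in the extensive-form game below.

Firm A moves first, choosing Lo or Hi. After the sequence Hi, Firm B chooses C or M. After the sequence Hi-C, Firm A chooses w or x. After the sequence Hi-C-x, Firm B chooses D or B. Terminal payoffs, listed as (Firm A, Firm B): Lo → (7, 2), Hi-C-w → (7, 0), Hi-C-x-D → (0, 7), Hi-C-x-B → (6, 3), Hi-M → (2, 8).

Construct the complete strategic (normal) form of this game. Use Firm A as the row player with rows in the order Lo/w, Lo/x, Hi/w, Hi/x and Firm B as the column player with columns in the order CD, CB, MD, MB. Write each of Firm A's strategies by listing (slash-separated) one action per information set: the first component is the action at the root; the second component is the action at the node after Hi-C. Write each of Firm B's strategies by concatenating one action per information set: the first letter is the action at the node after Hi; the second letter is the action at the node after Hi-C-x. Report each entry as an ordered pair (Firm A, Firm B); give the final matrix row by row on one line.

           CD       CB       MD       MB
Lo/w    (7,2)    (7,2)    (7,2)    (7,2)
Lo/x    (7,2)    (7,2)    (7,2)    (7,2)
Hi/w    (7,0)    (7,0)    (2,8)    (2,8)
Hi/x    (0,7)    (6,3)    (2,8)    (2,8)

Lo/w: (7,2) (7,2) (7,2) (7,2) | Lo/x: (7,2) (7,2) (7,2) (7,2) | Hi/w: (7,0) (7,0) (2,8) (2,8) | Hi/x: (0,7) (6,3) (2,8) (2,8)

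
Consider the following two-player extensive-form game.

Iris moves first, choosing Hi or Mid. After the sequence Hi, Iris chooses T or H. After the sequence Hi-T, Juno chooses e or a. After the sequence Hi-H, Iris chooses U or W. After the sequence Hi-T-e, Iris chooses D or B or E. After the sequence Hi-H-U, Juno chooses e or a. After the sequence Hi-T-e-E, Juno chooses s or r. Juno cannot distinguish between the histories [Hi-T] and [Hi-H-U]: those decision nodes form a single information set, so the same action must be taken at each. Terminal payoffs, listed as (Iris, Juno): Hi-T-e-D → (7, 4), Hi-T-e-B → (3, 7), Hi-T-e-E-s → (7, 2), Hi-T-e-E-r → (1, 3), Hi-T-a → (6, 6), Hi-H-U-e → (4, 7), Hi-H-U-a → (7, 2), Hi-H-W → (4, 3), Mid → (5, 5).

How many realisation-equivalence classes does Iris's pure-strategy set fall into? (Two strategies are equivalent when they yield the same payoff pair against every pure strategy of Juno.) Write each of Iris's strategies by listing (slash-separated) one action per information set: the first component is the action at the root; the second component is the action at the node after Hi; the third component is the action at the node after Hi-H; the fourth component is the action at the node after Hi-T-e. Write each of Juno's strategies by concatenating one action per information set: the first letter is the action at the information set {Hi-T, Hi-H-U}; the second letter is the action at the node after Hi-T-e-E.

Iris has 24 pure strategies: Hi/T/U/D, Hi/T/U/B, Hi/T/U/E, Hi/T/W/D, Hi/T/W/B, Hi/T/W/E, Hi/H/U/D, Hi/H/U/B, Hi/H/U/E, Hi/H/W/D, Hi/H/W/B, Hi/H/W/E, Mid/T/U/D, Mid/T/U/B, Mid/T/U/E, Mid/T/W/D, Mid/T/W/B, Mid/T/W/E, Mid/H/U/D, Mid/H/U/B, Mid/H/U/E, Mid/H/W/D, Mid/H/W/B, Mid/H/W/E. Columns: es, er, as, ar.
{Hi/T/U/D, Hi/T/W/D} → row (7,4) (7,4) (6,6) (6,6)
{Hi/T/U/B, Hi/T/W/B} → row (3,7) (3,7) (6,6) (6,6)
{Hi/T/U/E, Hi/T/W/E} → row (7,2) (1,3) (6,6) (6,6)
{Hi/H/U/D, Hi/H/U/B, Hi/H/U/E} → row (4,7) (4,7) (7,2) (7,2)
{Hi/H/W/D, Hi/H/W/B, Hi/H/W/E} → row (4,3) (4,3) (4,3) (4,3)
{Mid/T/U/D, Mid/T/U/B, Mid/T/U/E, Mid/T/W/D, Mid/T/W/B, Mid/T/W/E, Mid/H/U/D, Mid/H/U/B, Mid/H/U/E, Mid/H/W/D, Mid/H/W/B, Mid/H/W/E} → row (5,5) (5,5) (5,5) (5,5)
That's 6 distinct rows out of 24 strategies.

6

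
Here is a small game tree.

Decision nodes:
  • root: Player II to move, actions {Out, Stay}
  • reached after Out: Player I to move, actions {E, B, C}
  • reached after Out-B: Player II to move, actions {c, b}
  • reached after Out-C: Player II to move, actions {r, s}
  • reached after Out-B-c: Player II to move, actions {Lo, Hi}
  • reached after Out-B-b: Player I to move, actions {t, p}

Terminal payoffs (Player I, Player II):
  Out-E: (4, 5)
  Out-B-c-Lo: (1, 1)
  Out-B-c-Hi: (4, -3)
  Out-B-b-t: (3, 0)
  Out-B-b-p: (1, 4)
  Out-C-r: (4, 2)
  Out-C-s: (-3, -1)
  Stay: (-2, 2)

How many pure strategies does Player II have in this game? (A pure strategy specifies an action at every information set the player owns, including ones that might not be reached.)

16

Player II owns the root with actions {Out, Stay} — two choices.
Player II owns the node after Out-B with actions {c, b} — two choices.
Player II owns the node after Out-C with actions {r, s} — two choices.
Player II owns the node after Out-B-c with actions {Lo, Hi} — two choices.
A pure strategy fixes one action at each information set independently, so the count is the product 2 × 2 × 2 × 2 = 16.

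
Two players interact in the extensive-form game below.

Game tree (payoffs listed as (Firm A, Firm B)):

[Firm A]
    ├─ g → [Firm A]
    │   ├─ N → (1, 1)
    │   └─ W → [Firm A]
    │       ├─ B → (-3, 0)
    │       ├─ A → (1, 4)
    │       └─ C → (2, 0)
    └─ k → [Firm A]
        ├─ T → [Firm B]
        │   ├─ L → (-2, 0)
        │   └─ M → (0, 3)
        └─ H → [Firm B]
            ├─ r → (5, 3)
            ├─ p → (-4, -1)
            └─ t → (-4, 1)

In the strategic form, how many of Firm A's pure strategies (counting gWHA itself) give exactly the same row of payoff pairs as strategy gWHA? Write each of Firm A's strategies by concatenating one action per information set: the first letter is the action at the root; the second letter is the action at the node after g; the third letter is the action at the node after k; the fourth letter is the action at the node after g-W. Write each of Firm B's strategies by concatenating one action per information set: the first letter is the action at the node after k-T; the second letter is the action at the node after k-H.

2

Row for gWHA (columns Lr, Lp, Lt, Mr, Mp, Mt): (1,4) (1,4) (1,4) (1,4) (1,4) (1,4).
Under gWHA, Firm A's choice at the node after k can never be reached regardless of what Firm B does, so varying those choices leaves every outcome unchanged.
Holding the reachable choices fixed and varying the unreachable one freely already gives 2 equivalent strategies.
No other strategy reproduces this row, so those 2 are the full class: gWTA, gWHA.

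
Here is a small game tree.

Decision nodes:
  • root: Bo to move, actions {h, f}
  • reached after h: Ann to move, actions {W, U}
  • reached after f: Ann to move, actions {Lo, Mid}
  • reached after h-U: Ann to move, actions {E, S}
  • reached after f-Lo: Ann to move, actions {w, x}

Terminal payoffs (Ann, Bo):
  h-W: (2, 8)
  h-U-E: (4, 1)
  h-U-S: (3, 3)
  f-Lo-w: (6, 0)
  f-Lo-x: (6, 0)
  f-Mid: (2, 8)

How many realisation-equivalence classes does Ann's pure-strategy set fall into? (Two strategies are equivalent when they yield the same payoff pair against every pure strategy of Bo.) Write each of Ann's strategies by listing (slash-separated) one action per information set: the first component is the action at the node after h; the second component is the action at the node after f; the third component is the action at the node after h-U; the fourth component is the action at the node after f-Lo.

Ann has 16 pure strategies: W/Lo/E/w, W/Lo/E/x, W/Lo/S/w, W/Lo/S/x, W/Mid/E/w, W/Mid/E/x, W/Mid/S/w, W/Mid/S/x, U/Lo/E/w, U/Lo/E/x, U/Lo/S/w, U/Lo/S/x, U/Mid/E/w, U/Mid/E/x, U/Mid/S/w, U/Mid/S/x. Columns: h, f.
{W/Lo/E/w, W/Lo/E/x, W/Lo/S/w, W/Lo/S/x} → row (2,8) (6,0)
{W/Mid/E/w, W/Mid/E/x, W/Mid/S/w, W/Mid/S/x} → row (2,8) (2,8)
{U/Lo/E/w, U/Lo/E/x} → row (4,1) (6,0)
{U/Lo/S/w, U/Lo/S/x} → row (3,3) (6,0)
{U/Mid/E/w, U/Mid/E/x} → row (4,1) (2,8)
{U/Mid/S/w, U/Mid/S/x} → row (3,3) (2,8)
That's 6 distinct rows out of 16 strategies.

6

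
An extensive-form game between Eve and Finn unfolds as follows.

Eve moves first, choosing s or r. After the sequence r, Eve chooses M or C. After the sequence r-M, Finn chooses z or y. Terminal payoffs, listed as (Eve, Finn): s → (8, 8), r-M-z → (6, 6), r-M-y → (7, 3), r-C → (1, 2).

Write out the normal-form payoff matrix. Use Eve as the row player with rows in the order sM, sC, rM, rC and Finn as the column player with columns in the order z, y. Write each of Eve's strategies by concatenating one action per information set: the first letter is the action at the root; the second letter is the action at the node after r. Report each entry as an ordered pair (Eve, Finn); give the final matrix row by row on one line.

sM: (8,8) (8,8) | sC: (8,8) (8,8) | rM: (6,6) (7,3) | rC: (1,2) (1,2)

            z        y
  sM    (8,8)    (8,8)
  sC    (8,8)    (8,8)
  rM    (6,6)    (7,3)
  rC    (1,2)    (1,2)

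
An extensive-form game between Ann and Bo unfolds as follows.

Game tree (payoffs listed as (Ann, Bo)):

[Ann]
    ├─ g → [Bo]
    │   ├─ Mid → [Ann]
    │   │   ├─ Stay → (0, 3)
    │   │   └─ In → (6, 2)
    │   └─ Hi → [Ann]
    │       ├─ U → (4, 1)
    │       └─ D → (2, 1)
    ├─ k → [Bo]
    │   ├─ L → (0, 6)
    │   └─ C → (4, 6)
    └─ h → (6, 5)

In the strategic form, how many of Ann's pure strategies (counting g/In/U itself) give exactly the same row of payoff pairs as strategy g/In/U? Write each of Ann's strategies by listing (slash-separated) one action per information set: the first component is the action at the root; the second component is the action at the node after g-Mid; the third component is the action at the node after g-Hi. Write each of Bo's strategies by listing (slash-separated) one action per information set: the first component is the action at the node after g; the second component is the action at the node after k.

1

Row for g/In/U (columns Mid/L, Mid/C, Hi/L, Hi/C): (6,2) (6,2) (4,1) (4,1).
Every one of Ann's information sets is on the play path for some reply by Bo when Ann follows g/In/U.
Changing the action at any of them therefore changes at least one column, so only g/In/U itself gives this row.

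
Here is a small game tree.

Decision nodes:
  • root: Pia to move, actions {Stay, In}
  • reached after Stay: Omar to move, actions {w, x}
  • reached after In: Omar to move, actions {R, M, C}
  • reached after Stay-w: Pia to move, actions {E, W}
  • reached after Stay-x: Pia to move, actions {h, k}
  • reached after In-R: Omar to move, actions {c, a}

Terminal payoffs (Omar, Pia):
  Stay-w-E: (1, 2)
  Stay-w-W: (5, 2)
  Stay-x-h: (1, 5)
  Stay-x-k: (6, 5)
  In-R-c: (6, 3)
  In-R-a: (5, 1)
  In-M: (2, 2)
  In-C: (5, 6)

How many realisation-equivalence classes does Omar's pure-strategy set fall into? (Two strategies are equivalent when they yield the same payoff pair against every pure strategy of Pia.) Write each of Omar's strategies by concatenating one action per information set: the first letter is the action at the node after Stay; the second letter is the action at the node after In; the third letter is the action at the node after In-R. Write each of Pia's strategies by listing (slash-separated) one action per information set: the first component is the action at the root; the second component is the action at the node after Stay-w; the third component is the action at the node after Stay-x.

Omar has 12 pure strategies: wRc, wRa, wMc, wMa, wCc, wCa, xRc, xRa, xMc, xMa, xCc, xCa. Columns: Stay/E/h, Stay/E/k, Stay/W/h, Stay/W/k, In/E/h, In/E/k, In/W/h, In/W/k.
{wRc} → row (1,2) (1,2) (5,2) (5,2) (6,3) (6,3) (6,3) (6,3)
{wRa} → row (1,2) (1,2) (5,2) (5,2) (5,1) (5,1) (5,1) (5,1)
{wMc, wMa} → row (1,2) (1,2) (5,2) (5,2) (2,2) (2,2) (2,2) (2,2)
{wCc, wCa} → row (1,2) (1,2) (5,2) (5,2) (5,6) (5,6) (5,6) (5,6)
{xRc} → row (1,5) (6,5) (1,5) (6,5) (6,3) (6,3) (6,3) (6,3)
{xRa} → row (1,5) (6,5) (1,5) (6,5) (5,1) (5,1) (5,1) (5,1)
{xMc, xMa} → row (1,5) (6,5) (1,5) (6,5) (2,2) (2,2) (2,2) (2,2)
{xCc, xCa} → row (1,5) (6,5) (1,5) (6,5) (5,6) (5,6) (5,6) (5,6)
That's 8 distinct rows out of 12 strategies.

8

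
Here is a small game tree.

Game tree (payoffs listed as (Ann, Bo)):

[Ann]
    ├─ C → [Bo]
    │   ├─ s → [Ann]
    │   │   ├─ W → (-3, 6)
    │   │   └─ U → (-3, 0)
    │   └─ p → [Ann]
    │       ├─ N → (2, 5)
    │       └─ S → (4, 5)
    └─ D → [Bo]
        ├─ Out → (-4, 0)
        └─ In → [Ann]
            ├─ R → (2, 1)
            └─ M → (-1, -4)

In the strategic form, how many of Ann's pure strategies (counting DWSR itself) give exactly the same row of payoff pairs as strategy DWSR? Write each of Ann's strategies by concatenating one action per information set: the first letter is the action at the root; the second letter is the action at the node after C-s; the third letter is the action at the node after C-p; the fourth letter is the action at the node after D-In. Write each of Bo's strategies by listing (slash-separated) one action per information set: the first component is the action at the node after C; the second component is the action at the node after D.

Row for DWSR (columns s/Out, s/In, p/Out, p/In): (-4,0) (2,1) (-4,0) (2,1).
Under DWSR, Ann's choice at the node after C-s and at the node after C-p can never be reached regardless of what Bo does, so varying those choices leaves every outcome unchanged.
Holding the reachable choices fixed and varying the unreachable ones freely already gives 2 × 2 = 4 equivalent strategies.
No other strategy reproduces this row, so those 4 are the full class: DWNR, DWSR, DUNR, DUSR.

4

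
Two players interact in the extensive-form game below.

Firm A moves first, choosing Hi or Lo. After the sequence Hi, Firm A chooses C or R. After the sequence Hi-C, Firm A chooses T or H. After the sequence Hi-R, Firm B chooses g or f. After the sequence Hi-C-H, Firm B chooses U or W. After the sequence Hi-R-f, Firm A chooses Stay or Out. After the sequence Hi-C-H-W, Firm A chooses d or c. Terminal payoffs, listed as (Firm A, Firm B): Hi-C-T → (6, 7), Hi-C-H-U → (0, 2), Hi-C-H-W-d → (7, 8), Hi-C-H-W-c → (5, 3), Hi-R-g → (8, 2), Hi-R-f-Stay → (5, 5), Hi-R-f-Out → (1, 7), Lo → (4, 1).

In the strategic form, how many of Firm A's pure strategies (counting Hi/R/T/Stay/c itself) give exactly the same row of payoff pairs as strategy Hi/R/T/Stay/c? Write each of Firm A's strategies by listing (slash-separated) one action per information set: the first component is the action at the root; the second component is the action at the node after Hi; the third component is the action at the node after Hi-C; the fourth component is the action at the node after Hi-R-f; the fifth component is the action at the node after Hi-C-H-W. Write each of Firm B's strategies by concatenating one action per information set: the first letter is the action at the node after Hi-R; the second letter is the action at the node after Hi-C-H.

4

Row for Hi/R/T/Stay/c (columns gU, gW, fU, fW): (8,2) (8,2) (5,5) (5,5).
Under Hi/R/T/Stay/c, Firm A's choice at the node after Hi-C and at the node after Hi-C-H-W can never be reached regardless of what Firm B does, so varying those choices leaves every outcome unchanged.
Holding the reachable choices fixed and varying the unreachable ones freely already gives 2 × 2 = 4 equivalent strategies.
No other strategy reproduces this row, so those 4 are the full class: Hi/R/T/Stay/d, Hi/R/T/Stay/c, Hi/R/H/Stay/d, Hi/R/H/Stay/c.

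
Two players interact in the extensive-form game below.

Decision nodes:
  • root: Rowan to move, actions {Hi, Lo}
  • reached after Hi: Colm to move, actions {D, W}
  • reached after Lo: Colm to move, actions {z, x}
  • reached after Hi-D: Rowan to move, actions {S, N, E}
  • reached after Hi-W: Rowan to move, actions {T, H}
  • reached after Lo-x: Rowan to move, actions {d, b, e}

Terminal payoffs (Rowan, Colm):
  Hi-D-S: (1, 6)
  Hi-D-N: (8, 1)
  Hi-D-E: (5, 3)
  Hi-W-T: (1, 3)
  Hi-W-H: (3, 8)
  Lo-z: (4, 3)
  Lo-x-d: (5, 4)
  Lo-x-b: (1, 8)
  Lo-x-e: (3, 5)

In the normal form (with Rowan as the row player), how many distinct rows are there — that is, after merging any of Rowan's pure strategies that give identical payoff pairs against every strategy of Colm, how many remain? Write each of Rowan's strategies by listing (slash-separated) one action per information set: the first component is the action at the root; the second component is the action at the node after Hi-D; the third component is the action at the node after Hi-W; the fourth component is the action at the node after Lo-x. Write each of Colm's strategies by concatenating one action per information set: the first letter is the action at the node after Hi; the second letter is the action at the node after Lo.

9

Rowan has 36 pure strategies: Hi/S/T/d, Hi/S/T/b, Hi/S/T/e, Hi/S/H/d, Hi/S/H/b, Hi/S/H/e, Hi/N/T/d, Hi/N/T/b, Hi/N/T/e, Hi/N/H/d, Hi/N/H/b, Hi/N/H/e, Hi/E/T/d, Hi/E/T/b, Hi/E/T/e, Hi/E/H/d, Hi/E/H/b, Hi/E/H/e, Lo/S/T/d, Lo/S/T/b, Lo/S/T/e, Lo/S/H/d, Lo/S/H/b, Lo/S/H/e, Lo/N/T/d, Lo/N/T/b, Lo/N/T/e, Lo/N/H/d, Lo/N/H/b, Lo/N/H/e, Lo/E/T/d, Lo/E/T/b, Lo/E/T/e, Lo/E/H/d, Lo/E/H/b, Lo/E/H/e. Columns: Dz, Dx, Wz, Wx.
{Hi/S/T/d, Hi/S/T/b, Hi/S/T/e} → row (1,6) (1,6) (1,3) (1,3)
{Hi/S/H/d, Hi/S/H/b, Hi/S/H/e} → row (1,6) (1,6) (3,8) (3,8)
{Hi/N/T/d, Hi/N/T/b, Hi/N/T/e} → row (8,1) (8,1) (1,3) (1,3)
{Hi/N/H/d, Hi/N/H/b, Hi/N/H/e} → row (8,1) (8,1) (3,8) (3,8)
{Hi/E/T/d, Hi/E/T/b, Hi/E/T/e} → row (5,3) (5,3) (1,3) (1,3)
{Hi/E/H/d, Hi/E/H/b, Hi/E/H/e} → row (5,3) (5,3) (3,8) (3,8)
{Lo/S/T/d, Lo/S/H/d, Lo/N/T/d, Lo/N/H/d, Lo/E/T/d, Lo/E/H/d} → row (4,3) (5,4) (4,3) (5,4)
{Lo/S/T/b, Lo/S/H/b, Lo/N/T/b, Lo/N/H/b, Lo/E/T/b, Lo/E/H/b} → row (4,3) (1,8) (4,3) (1,8)
{Lo/S/T/e, Lo/S/H/e, Lo/N/T/e, Lo/N/H/e, Lo/E/T/e, Lo/E/H/e} → row (4,3) (3,5) (4,3) (3,5)
That's 9 distinct rows out of 36 strategies.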